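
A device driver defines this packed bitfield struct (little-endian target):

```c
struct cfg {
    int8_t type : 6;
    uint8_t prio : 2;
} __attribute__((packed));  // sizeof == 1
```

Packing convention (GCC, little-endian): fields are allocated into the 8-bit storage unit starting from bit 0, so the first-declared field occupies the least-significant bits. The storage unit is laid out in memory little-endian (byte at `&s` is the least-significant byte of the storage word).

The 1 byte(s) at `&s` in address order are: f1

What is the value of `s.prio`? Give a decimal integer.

3

[0]=0xf1 (little-endian) → word 0xf1
type:6 @ bit 0 → (0xf1>>0)&0x3f = 0x31
prio:2 @ bit 6 → (0xf1>>6)&0x3 = 0x3  ←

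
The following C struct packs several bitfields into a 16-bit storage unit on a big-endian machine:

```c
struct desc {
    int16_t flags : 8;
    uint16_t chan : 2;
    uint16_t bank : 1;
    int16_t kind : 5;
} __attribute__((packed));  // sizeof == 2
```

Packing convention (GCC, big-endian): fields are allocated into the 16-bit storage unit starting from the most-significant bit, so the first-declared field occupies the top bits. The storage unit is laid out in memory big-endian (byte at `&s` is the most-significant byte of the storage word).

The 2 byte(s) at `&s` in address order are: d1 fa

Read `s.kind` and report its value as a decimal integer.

-6

[0]=0xd1 [1]=0xfa (big-endian) → word 0xd1fa
flags [8+:8] = (word>>8) & 0xff = 209
chan [6+:2] = (word>>6) & 0x3 = 3
bank [5+:1] = (word>>5) & 0x1 = 1
kind [0+:5] = (word>>0) & 0x1f = 26  ←
kind signed 5b, MSB=1: 26 - 32 = -6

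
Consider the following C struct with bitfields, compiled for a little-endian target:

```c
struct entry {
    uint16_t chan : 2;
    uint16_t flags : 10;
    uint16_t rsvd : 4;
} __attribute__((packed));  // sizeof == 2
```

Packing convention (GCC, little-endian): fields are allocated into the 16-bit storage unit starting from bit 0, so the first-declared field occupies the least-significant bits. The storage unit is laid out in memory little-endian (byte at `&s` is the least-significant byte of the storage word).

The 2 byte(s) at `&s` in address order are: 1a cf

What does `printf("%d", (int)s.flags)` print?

[0]=0x1a [1]=0xcf (little-endian) → word 0xcf1a
chan [0+:2] = (word>>0) & 0x3 = 2
flags [2+:10] = (word>>2) & 0x3ff = 966  ←
rsvd [12+:4] = (word>>12) & 0xf = 12

966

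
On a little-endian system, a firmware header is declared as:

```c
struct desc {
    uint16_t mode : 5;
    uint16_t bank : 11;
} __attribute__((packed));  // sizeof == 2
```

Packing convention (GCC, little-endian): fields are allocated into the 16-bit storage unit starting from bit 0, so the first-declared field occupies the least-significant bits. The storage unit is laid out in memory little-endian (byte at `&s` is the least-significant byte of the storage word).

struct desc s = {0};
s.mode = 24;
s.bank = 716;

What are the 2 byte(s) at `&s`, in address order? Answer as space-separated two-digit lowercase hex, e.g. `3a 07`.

mode:5 = 24 → 0x18 << 0 → word 0x0018
bank:11 = 716 → 0x2cc << 5 → word 0x5998
word = 0x5998 → little-endian bytes:
  [0]=0x98  [1]=0x59

98 59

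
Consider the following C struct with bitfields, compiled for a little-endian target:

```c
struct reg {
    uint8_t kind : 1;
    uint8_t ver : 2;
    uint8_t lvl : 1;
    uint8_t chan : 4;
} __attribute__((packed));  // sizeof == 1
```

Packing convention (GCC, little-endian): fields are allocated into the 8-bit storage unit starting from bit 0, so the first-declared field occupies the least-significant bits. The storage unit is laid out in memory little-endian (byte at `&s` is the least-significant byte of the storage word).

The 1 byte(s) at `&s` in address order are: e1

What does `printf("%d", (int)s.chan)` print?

[0]=0xe1 (little-endian) → word 0xe1
kind [0+:1] = (word>>0) & 0x1 = 1
ver [1+:2] = (word>>1) & 0x3 = 0
lvl [3+:1] = (word>>3) & 0x1 = 0
chan [4+:4] = (word>>4) & 0xf = 14  ←

14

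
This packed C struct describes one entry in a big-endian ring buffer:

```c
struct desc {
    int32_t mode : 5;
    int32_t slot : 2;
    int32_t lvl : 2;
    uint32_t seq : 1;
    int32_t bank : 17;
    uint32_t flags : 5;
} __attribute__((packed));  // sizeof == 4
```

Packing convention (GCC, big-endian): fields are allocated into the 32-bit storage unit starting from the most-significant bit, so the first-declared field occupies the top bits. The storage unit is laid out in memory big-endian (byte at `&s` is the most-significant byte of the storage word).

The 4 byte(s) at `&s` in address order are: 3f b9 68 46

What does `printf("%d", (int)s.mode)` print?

[0]=0x3f [1]=0xb9 [2]=0x68 [3]=0x46 (big-endian) → word 0x3fb96846
mode [27+:5] = (word>>27) & 0x1f = 7  ←
slot [25+:2] = (word>>25) & 0x3 = 3
lvl [23+:2] = (word>>23) & 0x3 = 3
seq [22+:1] = (word>>22) & 0x1 = 0
bank [5+:17] = (word>>5) & 0x1ffff = 117570
flags [0+:5] = (word>>0) & 0x1f = 6
mode signed 5b, MSB=0: value = 7

7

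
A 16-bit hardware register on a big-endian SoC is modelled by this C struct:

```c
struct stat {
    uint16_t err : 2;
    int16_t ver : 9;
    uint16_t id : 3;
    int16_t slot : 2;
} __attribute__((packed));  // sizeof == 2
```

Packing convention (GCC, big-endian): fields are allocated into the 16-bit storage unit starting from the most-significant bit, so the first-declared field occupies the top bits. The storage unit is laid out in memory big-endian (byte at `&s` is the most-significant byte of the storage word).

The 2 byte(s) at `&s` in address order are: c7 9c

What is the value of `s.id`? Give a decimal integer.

7

[0]=0xc7 [1]=0x9c (big-endian) → word 0xc79c
err:2 @ bit 14 → (0xc79c>>14)&0x3 = 0x3
ver:9 @ bit 5 → (0xc79c>>5)&0x1ff = 0x3c
id:3 @ bit 2 → (0xc79c>>2)&0x7 = 0x7  ←
slot:2 @ bit 0 → (0xc79c>>0)&0x3 = 0x0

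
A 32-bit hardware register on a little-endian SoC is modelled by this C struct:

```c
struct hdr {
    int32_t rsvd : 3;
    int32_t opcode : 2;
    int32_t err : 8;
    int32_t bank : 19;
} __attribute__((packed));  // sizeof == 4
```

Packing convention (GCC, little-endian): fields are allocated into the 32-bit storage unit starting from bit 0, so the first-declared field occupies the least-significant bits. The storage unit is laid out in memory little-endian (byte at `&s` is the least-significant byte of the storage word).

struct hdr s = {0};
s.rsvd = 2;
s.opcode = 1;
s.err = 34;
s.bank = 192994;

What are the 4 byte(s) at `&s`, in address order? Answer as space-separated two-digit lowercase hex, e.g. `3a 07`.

rsvd (3b) val=2 bits=0x2 at bit 0: 0x00000002
opcode (2b) val=1 bits=0x1 at bit 3: 0x0000000a
err (8b) val=34 bits=0x22 at bit 5: 0x0000044a
bank (19b) val=192994 bits=0x2f1e2 at bit 13: 0x5e3c444a
word = 0x5e3c444a → little-endian bytes:
  [0]=0x4a  [1]=0x44  [2]=0x3c  [3]=0x5e

4a 44 3c 5e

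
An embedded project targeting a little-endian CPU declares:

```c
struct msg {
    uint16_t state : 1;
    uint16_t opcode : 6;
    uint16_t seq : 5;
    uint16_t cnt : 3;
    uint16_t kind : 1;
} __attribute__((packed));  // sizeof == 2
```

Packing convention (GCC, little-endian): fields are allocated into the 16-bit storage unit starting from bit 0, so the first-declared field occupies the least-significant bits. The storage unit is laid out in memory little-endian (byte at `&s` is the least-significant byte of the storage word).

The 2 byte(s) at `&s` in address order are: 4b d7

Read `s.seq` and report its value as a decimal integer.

[0]=0x4b [1]=0xd7 (little-endian) → word 0xd74b
state [0+:1] = (word>>0) & 0x1 = 1
opcode [1+:6] = (word>>1) & 0x3f = 37
seq [7+:5] = (word>>7) & 0x1f = 14  ←
cnt [12+:3] = (word>>12) & 0x7 = 5
kind [15+:1] = (word>>15) & 0x1 = 1

14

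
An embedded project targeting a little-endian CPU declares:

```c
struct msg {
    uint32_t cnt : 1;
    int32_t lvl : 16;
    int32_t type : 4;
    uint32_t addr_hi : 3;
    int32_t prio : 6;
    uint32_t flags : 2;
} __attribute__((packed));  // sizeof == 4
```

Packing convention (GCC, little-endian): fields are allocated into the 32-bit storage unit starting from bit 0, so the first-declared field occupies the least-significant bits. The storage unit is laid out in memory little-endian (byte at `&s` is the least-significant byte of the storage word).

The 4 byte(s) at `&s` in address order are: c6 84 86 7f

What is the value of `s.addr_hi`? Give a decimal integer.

4

[0]=0xc6 [1]=0x84 [2]=0x86 [3]=0x7f (little-endian) → word 0x7f8684c6
cnt:1 @ bit 0 → (0x7f8684c6>>0)&0x1 = 0x0
lvl:16 @ bit 1 → (0x7f8684c6>>1)&0xffff = 0x4263
type:4 @ bit 17 → (0x7f8684c6>>17)&0xf = 0x3
addr_hi:3 @ bit 21 → (0x7f8684c6>>21)&0x7 = 0x4  ←
prio:6 @ bit 24 → (0x7f8684c6>>24)&0x3f = 0x3f
flags:2 @ bit 30 → (0x7f8684c6>>30)&0x3 = 0x1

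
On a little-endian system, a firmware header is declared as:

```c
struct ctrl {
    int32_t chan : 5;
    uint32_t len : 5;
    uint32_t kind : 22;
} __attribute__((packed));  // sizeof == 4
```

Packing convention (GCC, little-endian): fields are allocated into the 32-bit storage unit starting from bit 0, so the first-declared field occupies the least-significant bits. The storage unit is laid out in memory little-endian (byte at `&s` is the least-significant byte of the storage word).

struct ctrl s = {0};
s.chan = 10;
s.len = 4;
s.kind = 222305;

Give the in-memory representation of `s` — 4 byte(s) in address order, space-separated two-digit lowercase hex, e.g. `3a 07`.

8a 84 91 0d

chan:5 = 10 → 0xa << 0 → word 0x0000000a
len:5 = 4 → 0x4 << 5 → word 0x0000008a
kind:22 = 222305 → 0x36461 << 10 → word 0x0d91848a
word = 0x0d91848a → little-endian bytes:
  [0]=0x8a  [1]=0x84  [2]=0x91  [3]=0x0d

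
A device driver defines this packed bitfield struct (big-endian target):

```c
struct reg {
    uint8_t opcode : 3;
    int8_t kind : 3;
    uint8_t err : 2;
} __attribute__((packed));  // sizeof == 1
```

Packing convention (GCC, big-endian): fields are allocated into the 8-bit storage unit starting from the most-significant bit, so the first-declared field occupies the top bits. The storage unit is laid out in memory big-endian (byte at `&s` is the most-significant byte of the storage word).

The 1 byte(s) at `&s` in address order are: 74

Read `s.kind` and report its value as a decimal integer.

-3

[0]=0x74 (big-endian) → word 0x74
opcode [5+:3] = (word>>5) & 0x7 = 3
kind [2+:3] = (word>>2) & 0x7 = 5  ←
err [0+:2] = (word>>0) & 0x3 = 0
kind signed 3b, MSB=1: 5 - 8 = -3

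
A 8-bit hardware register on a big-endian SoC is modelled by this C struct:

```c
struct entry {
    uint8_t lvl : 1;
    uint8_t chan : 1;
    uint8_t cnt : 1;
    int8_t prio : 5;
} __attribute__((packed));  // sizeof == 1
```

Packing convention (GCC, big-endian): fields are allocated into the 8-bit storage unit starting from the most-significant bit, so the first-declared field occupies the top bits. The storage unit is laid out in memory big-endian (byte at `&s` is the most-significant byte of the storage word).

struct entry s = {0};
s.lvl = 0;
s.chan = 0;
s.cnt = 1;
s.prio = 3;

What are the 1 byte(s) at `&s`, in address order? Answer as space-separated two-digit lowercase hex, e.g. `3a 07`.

23

[7+:1] lvl=0 & 0x1 = 0x0; word=0x00
[6+:1] chan=0 & 0x1 = 0x0; word=0x00
[5+:1] cnt=1 & 0x1 = 0x1; word=0x20
[0+:5] prio=3 & 0x1f = 0x3; word=0x23
word = 0x23 → big-endian bytes:
  [0]=0x23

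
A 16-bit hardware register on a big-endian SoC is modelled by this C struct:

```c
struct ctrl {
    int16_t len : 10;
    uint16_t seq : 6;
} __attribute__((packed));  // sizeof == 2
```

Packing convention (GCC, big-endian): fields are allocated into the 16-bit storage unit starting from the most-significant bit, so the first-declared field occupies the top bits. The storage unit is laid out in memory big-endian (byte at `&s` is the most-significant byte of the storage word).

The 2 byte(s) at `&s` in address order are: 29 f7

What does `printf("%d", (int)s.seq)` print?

55

[0]=0x29 [1]=0xf7 (big-endian) → word 0x29f7
len [6+:10] = (word>>6) & 0x3ff = 167
seq [0+:6] = (word>>0) & 0x3f = 55  ←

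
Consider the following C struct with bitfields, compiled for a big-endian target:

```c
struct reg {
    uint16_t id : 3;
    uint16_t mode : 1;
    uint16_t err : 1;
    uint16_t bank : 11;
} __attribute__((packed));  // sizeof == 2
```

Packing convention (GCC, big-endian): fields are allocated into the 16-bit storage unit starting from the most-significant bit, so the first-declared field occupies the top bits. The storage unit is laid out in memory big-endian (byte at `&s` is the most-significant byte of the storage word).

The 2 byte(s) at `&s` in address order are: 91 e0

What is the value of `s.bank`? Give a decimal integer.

[0]=0x91 [1]=0xe0 (big-endian) → word 0x91e0
id:3 @ bit 13 → (0x91e0>>13)&0x7 = 0x4
mode:1 @ bit 12 → (0x91e0>>12)&0x1 = 0x1
err:1 @ bit 11 → (0x91e0>>11)&0x1 = 0x0
bank:11 @ bit 0 → (0x91e0>>0)&0x7ff = 0x1e0  ←

480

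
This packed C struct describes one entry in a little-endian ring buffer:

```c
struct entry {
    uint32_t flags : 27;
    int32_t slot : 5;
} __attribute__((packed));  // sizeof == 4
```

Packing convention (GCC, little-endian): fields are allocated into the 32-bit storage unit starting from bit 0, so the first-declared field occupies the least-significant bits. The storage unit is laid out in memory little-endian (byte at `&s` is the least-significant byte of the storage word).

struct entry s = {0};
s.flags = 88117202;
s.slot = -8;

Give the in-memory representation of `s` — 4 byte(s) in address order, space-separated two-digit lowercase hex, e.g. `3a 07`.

d2 8f 40 c5

flags (27b) val=88117202 bits=0x5408fd2 at bit 0: 0x05408fd2
slot (5b) val=-8 bits=0x18 at bit 27: 0xc5408fd2
word = 0xc5408fd2 → little-endian bytes:
  [0]=0xd2  [1]=0x8f  [2]=0x40  [3]=0xc5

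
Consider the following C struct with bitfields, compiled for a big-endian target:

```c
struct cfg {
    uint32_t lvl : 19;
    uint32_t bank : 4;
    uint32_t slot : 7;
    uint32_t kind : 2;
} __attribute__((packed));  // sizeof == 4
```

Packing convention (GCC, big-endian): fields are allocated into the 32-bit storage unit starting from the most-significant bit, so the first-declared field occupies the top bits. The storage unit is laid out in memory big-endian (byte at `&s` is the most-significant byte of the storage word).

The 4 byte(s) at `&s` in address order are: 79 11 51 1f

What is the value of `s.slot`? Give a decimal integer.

[0]=0x79 [1]=0x11 [2]=0x51 [3]=0x1f (big-endian) → word 0x7911511f
lvl [13+:19] = (word>>13) & 0x7ffff = 247946
bank [9+:4] = (word>>9) & 0xf = 8
slot [2+:7] = (word>>2) & 0x7f = 71  ←
kind [0+:2] = (word>>0) & 0x3 = 3

71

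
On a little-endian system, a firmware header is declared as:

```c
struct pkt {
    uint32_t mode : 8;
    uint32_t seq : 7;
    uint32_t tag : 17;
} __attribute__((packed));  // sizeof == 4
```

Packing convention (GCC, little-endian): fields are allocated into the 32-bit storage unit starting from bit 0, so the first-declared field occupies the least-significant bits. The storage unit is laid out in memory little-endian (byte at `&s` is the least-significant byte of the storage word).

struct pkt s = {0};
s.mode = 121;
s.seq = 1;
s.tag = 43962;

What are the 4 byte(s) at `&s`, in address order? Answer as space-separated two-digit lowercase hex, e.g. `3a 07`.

79 01 dd 55

mode (8b) val=121 bits=0x79 at bit 0: 0x00000079
seq (7b) val=1 bits=0x1 at bit 8: 0x00000179
tag (17b) val=43962 bits=0xabba at bit 15: 0x55dd0179
word = 0x55dd0179 → little-endian bytes:
  [0]=0x79  [1]=0x01  [2]=0xdd  [3]=0x55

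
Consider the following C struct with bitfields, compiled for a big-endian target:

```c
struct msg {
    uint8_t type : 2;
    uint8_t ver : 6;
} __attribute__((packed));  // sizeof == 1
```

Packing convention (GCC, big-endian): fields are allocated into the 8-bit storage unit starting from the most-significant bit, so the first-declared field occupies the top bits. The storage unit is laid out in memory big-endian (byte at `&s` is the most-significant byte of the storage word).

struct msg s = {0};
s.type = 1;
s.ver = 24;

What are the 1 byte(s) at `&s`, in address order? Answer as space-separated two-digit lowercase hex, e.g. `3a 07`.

[6+:2] type=1 & 0x3 = 0x1; word=0x40
[0+:6] ver=24 & 0x3f = 0x18; word=0x58
word = 0x58 → big-endian bytes:
  [0]=0x58

58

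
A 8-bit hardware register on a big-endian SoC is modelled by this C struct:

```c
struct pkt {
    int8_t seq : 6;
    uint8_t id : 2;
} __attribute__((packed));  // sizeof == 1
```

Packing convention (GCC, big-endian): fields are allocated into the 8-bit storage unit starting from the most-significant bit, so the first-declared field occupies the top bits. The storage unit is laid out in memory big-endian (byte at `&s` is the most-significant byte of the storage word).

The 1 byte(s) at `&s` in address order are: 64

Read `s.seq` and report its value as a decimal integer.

[0]=0x64 (big-endian) → word 0x64
seq:6 @ bit 2 → (0x64>>2)&0x3f = 0x19  ←
id:2 @ bit 0 → (0x64>>0)&0x3 = 0x0
seq signed 6b, MSB=0: value = 25

25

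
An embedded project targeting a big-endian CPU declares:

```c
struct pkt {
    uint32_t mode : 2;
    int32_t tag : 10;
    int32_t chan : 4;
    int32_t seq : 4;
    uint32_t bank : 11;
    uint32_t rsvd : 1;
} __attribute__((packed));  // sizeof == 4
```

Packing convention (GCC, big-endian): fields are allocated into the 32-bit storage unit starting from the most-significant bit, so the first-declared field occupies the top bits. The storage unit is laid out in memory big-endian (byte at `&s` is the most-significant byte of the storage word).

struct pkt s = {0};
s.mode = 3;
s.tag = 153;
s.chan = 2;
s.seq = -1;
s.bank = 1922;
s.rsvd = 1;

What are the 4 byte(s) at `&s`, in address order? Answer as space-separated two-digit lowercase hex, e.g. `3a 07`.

mode:2 = 3 → 0x3 << 30 → word 0xc0000000
tag:10 = 153 → 0x99 << 20 → word 0xc9900000
chan:4 = 2 → 0x2 << 16 → word 0xc9920000
seq:4 = -1 → 0xf << 12 → word 0xc992f000
bank:11 = 1922 → 0x782 << 1 → word 0xc992ff04
rsvd:1 = 1 → 0x1 << 0 → word 0xc992ff05
word = 0xc992ff05 → big-endian bytes:
  [0]=0xc9  [1]=0x92  [2]=0xff  [3]=0x05

c9 92 ff 05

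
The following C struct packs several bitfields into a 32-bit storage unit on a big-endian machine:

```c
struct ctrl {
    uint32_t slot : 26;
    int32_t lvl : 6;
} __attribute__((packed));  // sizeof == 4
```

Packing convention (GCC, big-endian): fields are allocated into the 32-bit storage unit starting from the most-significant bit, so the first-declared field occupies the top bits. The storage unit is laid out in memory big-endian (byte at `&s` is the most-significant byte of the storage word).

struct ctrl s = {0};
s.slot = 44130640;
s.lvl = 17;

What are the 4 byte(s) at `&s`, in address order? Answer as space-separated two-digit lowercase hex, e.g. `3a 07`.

a8 58 54 11

slot:26 = 44130640 → 0x2a16150 << 6 → word 0xa8585400
lvl:6 = 17 → 0x11 << 0 → word 0xa8585411
word = 0xa8585411 → big-endian bytes:
  [0]=0xa8  [1]=0x58  [2]=0x54  [3]=0x11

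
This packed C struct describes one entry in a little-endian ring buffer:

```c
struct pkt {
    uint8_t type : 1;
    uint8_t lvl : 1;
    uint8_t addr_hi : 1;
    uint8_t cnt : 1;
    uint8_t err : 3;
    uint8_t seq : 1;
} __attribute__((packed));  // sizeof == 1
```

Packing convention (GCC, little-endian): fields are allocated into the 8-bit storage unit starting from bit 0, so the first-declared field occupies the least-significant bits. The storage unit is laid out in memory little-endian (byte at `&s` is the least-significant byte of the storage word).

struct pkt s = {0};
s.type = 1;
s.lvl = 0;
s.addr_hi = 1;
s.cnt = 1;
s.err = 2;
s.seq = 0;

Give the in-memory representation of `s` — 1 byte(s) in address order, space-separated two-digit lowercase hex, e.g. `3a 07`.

type (1b) val=1 bits=0x1 at bit 0: 0x01
lvl (1b) val=0 bits=0x0 at bit 1: 0x01
addr_hi (1b) val=1 bits=0x1 at bit 2: 0x05
cnt (1b) val=1 bits=0x1 at bit 3: 0x0d
err (3b) val=2 bits=0x2 at bit 4: 0x2d
seq (1b) val=0 bits=0x0 at bit 7: 0x2d
word = 0x2d → little-endian bytes:
  [0]=0x2d

2d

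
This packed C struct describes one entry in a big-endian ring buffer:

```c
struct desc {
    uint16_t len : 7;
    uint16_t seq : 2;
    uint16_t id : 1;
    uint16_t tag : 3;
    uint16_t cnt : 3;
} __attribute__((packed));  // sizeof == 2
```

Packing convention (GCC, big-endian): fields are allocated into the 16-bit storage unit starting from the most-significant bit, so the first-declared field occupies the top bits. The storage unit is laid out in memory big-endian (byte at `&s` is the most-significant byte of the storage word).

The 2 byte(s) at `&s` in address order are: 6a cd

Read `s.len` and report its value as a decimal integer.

[0]=0x6a [1]=0xcd (big-endian) → word 0x6acd
len:7 @ bit 9 → (0x6acd>>9)&0x7f = 0x35  ←
seq:2 @ bit 7 → (0x6acd>>7)&0x3 = 0x1
id:1 @ bit 6 → (0x6acd>>6)&0x1 = 0x1
tag:3 @ bit 3 → (0x6acd>>3)&0x7 = 0x1
cnt:3 @ bit 0 → (0x6acd>>0)&0x7 = 0x5

53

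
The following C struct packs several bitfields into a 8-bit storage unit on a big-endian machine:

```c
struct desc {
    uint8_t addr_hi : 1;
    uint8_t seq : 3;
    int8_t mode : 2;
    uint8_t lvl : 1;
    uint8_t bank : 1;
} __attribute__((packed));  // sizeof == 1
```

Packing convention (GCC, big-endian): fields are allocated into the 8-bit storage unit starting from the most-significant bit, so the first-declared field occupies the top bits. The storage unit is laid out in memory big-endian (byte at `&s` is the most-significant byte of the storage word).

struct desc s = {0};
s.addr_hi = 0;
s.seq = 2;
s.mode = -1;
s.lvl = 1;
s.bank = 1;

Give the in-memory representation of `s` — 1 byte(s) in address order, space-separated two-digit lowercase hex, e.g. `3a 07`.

addr_hi:1 = 0 → 0x0 << 7 → word 0x00
seq:3 = 2 → 0x2 << 4 → word 0x20
mode:2 = -1 → 0x3 << 2 → word 0x2c
lvl:1 = 1 → 0x1 << 1 → word 0x2e
bank:1 = 1 → 0x1 << 0 → word 0x2f
word = 0x2f → big-endian bytes:
  [0]=0x2f

2f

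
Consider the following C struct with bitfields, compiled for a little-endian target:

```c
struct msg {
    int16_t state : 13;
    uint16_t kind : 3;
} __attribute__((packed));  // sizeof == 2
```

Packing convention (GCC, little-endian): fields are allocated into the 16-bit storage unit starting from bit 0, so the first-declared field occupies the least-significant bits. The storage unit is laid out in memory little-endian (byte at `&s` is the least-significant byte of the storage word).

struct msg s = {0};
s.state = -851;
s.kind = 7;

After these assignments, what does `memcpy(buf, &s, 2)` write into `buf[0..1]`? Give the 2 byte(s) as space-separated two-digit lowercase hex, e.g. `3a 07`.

state:13 = -851 → 0x1cad << 0 → word 0x1cad
kind:3 = 7 → 0x7 << 13 → word 0xfcad
word = 0xfcad → little-endian bytes:
  [0]=0xad  [1]=0xfc

ad fc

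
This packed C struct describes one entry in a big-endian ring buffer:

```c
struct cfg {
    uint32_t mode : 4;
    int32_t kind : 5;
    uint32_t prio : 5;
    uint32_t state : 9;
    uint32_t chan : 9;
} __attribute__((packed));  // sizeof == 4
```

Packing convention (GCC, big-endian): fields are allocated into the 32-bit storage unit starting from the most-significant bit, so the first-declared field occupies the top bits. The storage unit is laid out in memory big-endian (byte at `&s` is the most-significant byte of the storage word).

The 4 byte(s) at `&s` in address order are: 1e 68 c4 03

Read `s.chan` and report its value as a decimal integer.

3

[0]=0x1e [1]=0x68 [2]=0xc4 [3]=0x03 (big-endian) → word 0x1e68c403
mode [28+:4] = (word>>28) & 0xf = 1
kind [23+:5] = (word>>23) & 0x1f = 28
prio [18+:5] = (word>>18) & 0x1f = 26
state [9+:9] = (word>>9) & 0x1ff = 98
chan [0+:9] = (word>>0) & 0x1ff = 3  ←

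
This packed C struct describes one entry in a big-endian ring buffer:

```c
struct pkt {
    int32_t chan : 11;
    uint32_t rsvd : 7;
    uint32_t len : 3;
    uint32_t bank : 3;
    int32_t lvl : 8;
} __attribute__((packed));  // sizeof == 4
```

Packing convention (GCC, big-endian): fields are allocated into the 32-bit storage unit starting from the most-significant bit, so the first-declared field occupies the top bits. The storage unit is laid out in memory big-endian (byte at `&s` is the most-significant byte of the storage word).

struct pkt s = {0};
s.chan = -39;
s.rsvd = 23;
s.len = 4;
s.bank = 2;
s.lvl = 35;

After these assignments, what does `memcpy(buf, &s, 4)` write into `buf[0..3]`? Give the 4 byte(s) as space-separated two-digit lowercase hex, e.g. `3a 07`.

fb 25 e2 23

chan:11 = -39 → 0x7d9 << 21 → word 0xfb200000
rsvd:7 = 23 → 0x17 << 14 → word 0xfb25c000
len:3 = 4 → 0x4 << 11 → word 0xfb25e000
bank:3 = 2 → 0x2 << 8 → word 0xfb25e200
lvl:8 = 35 → 0x23 << 0 → word 0xfb25e223
word = 0xfb25e223 → big-endian bytes:
  [0]=0xfb  [1]=0x25  [2]=0xe2  [3]=0x23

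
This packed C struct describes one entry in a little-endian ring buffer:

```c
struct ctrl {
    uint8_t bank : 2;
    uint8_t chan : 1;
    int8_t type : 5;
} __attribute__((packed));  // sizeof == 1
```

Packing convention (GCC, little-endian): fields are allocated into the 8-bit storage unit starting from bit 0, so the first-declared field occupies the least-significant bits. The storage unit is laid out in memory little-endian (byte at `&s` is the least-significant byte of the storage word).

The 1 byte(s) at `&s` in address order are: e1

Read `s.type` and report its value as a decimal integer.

-4

[0]=0xe1 (little-endian) → word 0xe1
bank:2 @ bit 0 → (0xe1>>0)&0x3 = 0x1
chan:1 @ bit 2 → (0xe1>>2)&0x1 = 0x0
type:5 @ bit 3 → (0xe1>>3)&0x1f = 0x1c  ←
type signed 5b, MSB=1: 28 - 32 = -4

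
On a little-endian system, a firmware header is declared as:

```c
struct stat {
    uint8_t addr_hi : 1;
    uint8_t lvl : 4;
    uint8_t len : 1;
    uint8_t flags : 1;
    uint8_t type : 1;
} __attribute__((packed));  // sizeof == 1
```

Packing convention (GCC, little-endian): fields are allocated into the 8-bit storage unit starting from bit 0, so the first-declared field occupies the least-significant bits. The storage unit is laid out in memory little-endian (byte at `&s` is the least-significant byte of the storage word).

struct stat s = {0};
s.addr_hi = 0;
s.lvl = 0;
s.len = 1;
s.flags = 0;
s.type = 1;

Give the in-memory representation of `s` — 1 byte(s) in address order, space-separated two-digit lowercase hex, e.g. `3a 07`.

addr_hi (1b) val=0 bits=0x0 at bit 0: 0x00
lvl (4b) val=0 bits=0x0 at bit 1: 0x00
len (1b) val=1 bits=0x1 at bit 5: 0x20
flags (1b) val=0 bits=0x0 at bit 6: 0x20
type (1b) val=1 bits=0x1 at bit 7: 0xa0
word = 0xa0 → little-endian bytes:
  [0]=0xa0

a0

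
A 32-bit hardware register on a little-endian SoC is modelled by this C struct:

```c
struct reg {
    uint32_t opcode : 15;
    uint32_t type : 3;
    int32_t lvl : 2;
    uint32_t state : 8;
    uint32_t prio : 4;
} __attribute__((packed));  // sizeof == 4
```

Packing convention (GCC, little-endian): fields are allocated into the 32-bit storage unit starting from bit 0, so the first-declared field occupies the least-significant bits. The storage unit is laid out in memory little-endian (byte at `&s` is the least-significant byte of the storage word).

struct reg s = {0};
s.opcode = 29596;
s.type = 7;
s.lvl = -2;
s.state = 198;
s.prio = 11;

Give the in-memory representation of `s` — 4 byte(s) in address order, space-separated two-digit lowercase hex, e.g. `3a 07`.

9c f3 6b bc

opcode:15 = 29596 → 0x739c << 0 → word 0x0000739c
type:3 = 7 → 0x7 << 15 → word 0x0003f39c
lvl:2 = -2 → 0x2 << 18 → word 0x000bf39c
state:8 = 198 → 0xc6 << 20 → word 0x0c6bf39c
prio:4 = 11 → 0xb << 28 → word 0xbc6bf39c
word = 0xbc6bf39c → little-endian bytes:
  [0]=0x9c  [1]=0xf3  [2]=0x6b  [3]=0xbc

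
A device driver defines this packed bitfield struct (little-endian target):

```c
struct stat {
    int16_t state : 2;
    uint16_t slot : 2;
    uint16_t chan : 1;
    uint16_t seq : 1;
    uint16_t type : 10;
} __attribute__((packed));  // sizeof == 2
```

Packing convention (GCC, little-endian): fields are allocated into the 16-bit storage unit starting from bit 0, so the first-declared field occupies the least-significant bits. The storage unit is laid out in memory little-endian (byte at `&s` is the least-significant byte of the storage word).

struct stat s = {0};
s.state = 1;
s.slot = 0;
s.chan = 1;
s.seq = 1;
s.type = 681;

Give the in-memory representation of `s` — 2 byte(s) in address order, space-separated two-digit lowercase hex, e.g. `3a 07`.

state:2 = 1 → 0x1 << 0 → word 0x0001
slot:2 = 0 → 0x0 << 2 → word 0x0001
chan:1 = 1 → 0x1 << 4 → word 0x0011
seq:1 = 1 → 0x1 << 5 → word 0x0031
type:10 = 681 → 0x2a9 << 6 → word 0xaa71
word = 0xaa71 → little-endian bytes:
  [0]=0x71  [1]=0xaa

71 aa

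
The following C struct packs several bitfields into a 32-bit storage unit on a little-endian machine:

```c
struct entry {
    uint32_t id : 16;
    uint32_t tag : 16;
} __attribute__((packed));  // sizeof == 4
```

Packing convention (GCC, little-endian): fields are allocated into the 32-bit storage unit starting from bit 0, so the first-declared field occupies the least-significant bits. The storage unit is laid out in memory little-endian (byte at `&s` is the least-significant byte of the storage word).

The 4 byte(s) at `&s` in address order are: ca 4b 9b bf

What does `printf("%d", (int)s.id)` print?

[0]=0xca [1]=0x4b [2]=0x9b [3]=0xbf (little-endian) → word 0xbf9b4bca
id [0+:16] = (word>>0) & 0xffff = 19402  ←
tag [16+:16] = (word>>16) & 0xffff = 49051

19402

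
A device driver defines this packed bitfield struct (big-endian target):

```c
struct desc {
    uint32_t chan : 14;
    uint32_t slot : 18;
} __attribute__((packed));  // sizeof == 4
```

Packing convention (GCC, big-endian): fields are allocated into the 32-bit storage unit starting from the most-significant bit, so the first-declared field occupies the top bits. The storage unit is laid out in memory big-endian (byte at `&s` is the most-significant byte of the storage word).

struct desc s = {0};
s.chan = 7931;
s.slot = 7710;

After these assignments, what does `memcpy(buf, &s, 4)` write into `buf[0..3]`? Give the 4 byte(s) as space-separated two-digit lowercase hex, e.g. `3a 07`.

chan:14 = 7931 → 0x1efb << 18 → word 0x7bec0000
slot:18 = 7710 → 0x1e1e << 0 → word 0x7bec1e1e
word = 0x7bec1e1e → big-endian bytes:
  [0]=0x7b  [1]=0xec  [2]=0x1e  [3]=0x1e

7b ec 1e 1e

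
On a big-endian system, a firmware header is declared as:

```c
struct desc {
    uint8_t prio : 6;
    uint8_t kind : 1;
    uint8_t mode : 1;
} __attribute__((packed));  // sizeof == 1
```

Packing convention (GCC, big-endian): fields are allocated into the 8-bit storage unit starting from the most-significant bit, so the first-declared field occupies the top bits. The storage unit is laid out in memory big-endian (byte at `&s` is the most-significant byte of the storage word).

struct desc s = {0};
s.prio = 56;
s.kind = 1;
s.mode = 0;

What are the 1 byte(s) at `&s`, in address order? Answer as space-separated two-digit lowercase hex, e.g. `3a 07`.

prio:6 = 56 → 0x38 << 2 → word 0xe0
kind:1 = 1 → 0x1 << 1 → word 0xe2
mode:1 = 0 → 0x0 << 0 → word 0xe2
word = 0xe2 → big-endian bytes:
  [0]=0xe2

e2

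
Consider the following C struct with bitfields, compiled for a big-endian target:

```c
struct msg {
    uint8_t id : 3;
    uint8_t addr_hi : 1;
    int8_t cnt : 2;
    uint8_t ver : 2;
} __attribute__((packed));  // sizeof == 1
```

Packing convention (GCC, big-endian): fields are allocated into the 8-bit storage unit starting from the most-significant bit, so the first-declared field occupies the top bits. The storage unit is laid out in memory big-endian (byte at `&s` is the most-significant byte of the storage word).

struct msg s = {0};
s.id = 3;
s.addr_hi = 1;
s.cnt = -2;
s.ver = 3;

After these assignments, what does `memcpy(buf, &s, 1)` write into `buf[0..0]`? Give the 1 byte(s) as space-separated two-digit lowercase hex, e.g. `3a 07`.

id:3 = 3 → 0x3 << 5 → word 0x60
addr_hi:1 = 1 → 0x1 << 4 → word 0x70
cnt:2 = -2 → 0x2 << 2 → word 0x78
ver:2 = 3 → 0x3 << 0 → word 0x7b
word = 0x7b → big-endian bytes:
  [0]=0x7b

7b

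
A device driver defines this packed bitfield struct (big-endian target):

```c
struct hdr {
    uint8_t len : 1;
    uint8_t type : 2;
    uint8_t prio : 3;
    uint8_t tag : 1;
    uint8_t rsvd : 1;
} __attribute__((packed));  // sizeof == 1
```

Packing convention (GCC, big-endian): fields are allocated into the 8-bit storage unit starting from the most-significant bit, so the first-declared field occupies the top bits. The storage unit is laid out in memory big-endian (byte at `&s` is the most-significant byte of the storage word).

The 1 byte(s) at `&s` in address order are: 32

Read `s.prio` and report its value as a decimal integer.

[0]=0x32 (big-endian) → word 0x32
len [7+:1] = (word>>7) & 0x1 = 0
type [5+:2] = (word>>5) & 0x3 = 1
prio [2+:3] = (word>>2) & 0x7 = 4  ←
tag [1+:1] = (word>>1) & 0x1 = 1
rsvd [0+:1] = (word>>0) & 0x1 = 0

4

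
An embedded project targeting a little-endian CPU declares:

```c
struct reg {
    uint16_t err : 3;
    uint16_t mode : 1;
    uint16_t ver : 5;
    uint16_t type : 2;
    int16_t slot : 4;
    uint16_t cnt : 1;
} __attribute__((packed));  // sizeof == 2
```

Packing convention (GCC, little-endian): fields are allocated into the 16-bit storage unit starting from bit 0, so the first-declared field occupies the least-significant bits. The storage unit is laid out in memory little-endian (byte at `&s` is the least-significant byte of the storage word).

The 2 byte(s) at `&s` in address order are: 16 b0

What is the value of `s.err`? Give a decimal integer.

6

[0]=0x16 [1]=0xb0 (little-endian) → word 0xb016
err [0+:3] = (word>>0) & 0x7 = 6  ←
mode [3+:1] = (word>>3) & 0x1 = 0
ver [4+:5] = (word>>4) & 0x1f = 1
type [9+:2] = (word>>9) & 0x3 = 0
slot [11+:4] = (word>>11) & 0xf = 6
cnt [15+:1] = (word>>15) & 0x1 = 1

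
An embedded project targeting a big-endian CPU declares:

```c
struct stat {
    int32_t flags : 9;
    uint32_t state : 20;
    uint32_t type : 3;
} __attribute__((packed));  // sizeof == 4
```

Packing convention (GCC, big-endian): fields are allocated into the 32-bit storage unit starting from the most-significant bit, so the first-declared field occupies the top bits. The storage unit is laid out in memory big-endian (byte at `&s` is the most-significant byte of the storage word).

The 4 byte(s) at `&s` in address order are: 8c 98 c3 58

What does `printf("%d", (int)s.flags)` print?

-231

[0]=0x8c [1]=0x98 [2]=0xc3 [3]=0x58 (big-endian) → word 0x8c98c358
flags:9 @ bit 23 → (0x8c98c358>>23)&0x1ff = 0x119  ←
state:20 @ bit 3 → (0x8c98c358>>3)&0xfffff = 0x3186b
type:3 @ bit 0 → (0x8c98c358>>0)&0x7 = 0x0
flags signed 9b, MSB=1: 281 - 512 = -231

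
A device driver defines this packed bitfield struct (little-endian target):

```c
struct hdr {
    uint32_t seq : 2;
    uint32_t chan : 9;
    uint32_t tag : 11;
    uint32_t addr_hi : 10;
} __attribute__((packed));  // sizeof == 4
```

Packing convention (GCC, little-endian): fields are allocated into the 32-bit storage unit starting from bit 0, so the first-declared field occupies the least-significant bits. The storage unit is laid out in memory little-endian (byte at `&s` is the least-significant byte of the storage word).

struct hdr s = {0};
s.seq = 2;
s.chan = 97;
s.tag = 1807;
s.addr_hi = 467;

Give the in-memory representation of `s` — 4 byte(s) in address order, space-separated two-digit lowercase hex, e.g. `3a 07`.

seq:2 = 2 → 0x2 << 0 → word 0x00000002
chan:9 = 97 → 0x61 << 2 → word 0x00000186
tag:11 = 1807 → 0x70f << 11 → word 0x00387986
addr_hi:10 = 467 → 0x1d3 << 22 → word 0x74f87986
word = 0x74f87986 → little-endian bytes:
  [0]=0x86  [1]=0x79  [2]=0xf8  [3]=0x74

86 79 f8 74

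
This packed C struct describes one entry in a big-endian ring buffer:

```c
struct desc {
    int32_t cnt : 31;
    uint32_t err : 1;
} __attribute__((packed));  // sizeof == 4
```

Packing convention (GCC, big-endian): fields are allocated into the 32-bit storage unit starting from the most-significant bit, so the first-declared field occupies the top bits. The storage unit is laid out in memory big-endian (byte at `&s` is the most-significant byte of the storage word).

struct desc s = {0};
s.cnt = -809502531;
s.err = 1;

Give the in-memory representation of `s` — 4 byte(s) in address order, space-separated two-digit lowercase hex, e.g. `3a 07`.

[1+:31] cnt=-809502531 & 0x7fffffff = 0x4fbff8bd; word=0x9f7ff17a
[0+:1] err=1 & 0x1 = 0x1; word=0x9f7ff17b
word = 0x9f7ff17b → big-endian bytes:
  [0]=0x9f  [1]=0x7f  [2]=0xf1  [3]=0x7b

9f 7f f1 7b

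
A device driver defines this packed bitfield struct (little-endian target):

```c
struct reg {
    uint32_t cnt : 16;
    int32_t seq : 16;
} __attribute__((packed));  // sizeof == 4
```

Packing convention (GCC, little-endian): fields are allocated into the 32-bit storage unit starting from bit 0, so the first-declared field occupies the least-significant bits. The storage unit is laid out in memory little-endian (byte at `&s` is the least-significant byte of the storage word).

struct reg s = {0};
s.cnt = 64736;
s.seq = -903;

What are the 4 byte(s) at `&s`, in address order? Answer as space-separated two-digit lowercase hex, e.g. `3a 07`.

e0 fc 79 fc

cnt:16 = 64736 → 0xfce0 << 0 → word 0x0000fce0
seq:16 = -903 → 0xfc79 << 16 → word 0xfc79fce0
word = 0xfc79fce0 → little-endian bytes:
  [0]=0xe0  [1]=0xfc  [2]=0x79  [3]=0xfc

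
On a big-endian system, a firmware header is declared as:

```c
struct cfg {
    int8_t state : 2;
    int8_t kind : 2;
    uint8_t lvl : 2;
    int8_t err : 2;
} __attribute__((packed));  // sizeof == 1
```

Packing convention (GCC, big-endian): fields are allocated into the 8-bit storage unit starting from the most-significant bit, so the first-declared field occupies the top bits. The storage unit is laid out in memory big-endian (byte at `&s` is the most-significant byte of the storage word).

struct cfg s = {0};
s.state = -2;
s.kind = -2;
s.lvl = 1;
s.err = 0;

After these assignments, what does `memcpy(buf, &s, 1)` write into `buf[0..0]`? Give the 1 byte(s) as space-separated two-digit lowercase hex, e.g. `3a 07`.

a4

state:2 = -2 → 0x2 << 6 → word 0x80
kind:2 = -2 → 0x2 << 4 → word 0xa0
lvl:2 = 1 → 0x1 << 2 → word 0xa4
err:2 = 0 → 0x0 << 0 → word 0xa4
word = 0xa4 → big-endian bytes:
  [0]=0xa4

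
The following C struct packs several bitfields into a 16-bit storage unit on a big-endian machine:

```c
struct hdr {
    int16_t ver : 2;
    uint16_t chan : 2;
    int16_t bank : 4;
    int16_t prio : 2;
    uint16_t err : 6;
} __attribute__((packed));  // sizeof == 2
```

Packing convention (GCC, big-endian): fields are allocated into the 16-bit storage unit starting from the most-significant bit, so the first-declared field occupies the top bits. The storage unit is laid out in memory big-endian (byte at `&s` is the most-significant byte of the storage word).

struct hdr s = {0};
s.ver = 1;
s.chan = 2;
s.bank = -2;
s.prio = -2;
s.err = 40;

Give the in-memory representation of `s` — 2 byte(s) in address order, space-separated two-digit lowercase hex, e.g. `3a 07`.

[14+:2] ver=1 & 0x3 = 0x1; word=0x4000
[12+:2] chan=2 & 0x3 = 0x2; word=0x6000
[8+:4] bank=-2 & 0xf = 0xe; word=0x6e00
[6+:2] prio=-2 & 0x3 = 0x2; word=0x6e80
[0+:6] err=40 & 0x3f = 0x28; word=0x6ea8
word = 0x6ea8 → big-endian bytes:
  [0]=0x6e  [1]=0xa8

6e a8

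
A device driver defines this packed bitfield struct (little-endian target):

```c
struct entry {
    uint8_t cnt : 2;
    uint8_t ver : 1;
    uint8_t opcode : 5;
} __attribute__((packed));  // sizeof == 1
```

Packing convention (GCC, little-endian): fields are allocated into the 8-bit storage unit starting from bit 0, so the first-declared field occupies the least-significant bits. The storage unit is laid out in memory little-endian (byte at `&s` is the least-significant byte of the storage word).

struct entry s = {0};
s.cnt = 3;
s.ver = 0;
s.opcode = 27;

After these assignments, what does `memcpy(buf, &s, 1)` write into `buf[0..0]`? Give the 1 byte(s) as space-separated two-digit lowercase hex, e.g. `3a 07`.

cnt:2 = 3 → 0x3 << 0 → word 0x03
ver:1 = 0 → 0x0 << 2 → word 0x03
opcode:5 = 27 → 0x1b << 3 → word 0xdb
word = 0xdb → little-endian bytes:
  [0]=0xdb

db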